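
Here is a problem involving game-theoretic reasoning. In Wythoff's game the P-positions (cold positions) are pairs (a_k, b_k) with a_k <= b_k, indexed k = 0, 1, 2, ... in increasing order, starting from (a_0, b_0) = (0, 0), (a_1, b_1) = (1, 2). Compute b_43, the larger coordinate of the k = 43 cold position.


By Wythoff's theorem, a_k = floor(k * phi) and b_k = floor(k * phi^2) = a_k + k, where phi = (1 + sqrt(5))/2 is the golden ratio.
phi = (1 + sqrt(5))/2 = 1.618034
phi^2 = phi + 1 = 2.618034
k = 43
k * phi^2 = 43 * 2.618034 = 112.575462
b_43 = floor(k * phi^2) = 112 (check: a_43 + k = 69 + 43 = 112)

112


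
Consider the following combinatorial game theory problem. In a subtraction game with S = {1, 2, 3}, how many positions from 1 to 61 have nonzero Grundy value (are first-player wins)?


Subtraction set S = {1, 2, 3}, so G(n) = n mod 4.
G(n) = 0 when n is a multiple of 4.
Multiples of 4 in [1, 61]: 15
N-positions (nonzero Grundy) = 61 - 15 = 46

46


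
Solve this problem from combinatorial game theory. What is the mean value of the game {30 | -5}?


Game = {30 | -5}, a switch {a | b} with numbers a > b.
Its thermograph has left wall a - t and right wall b + t, which meet at t = (a - b)/2, where both equal (a + b)/2. So the mast (mean value) is at (a + b)/2.
Mean = (30 + (-5))/2 = 25/2 = 25/2

25/2


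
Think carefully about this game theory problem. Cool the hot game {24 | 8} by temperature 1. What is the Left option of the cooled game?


Original game: {24 | 8} (a switch {a | b} with a > b).
Cooling by t (for t below the temperature (a - b)/2 = 8) taxes each move by t: {a | b} cooled by t is {a - t | b + t}.
Cooling amount: t = 1
Cooled Left option: 24 - 1 = 23
Cooled Right option: 8 + 1 = 9
Cooled game: {23 | 9}
Left option = 23

23


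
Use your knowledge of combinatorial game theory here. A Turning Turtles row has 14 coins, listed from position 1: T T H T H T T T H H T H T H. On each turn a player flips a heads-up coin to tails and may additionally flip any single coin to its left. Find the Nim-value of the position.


Coins: T T H T H T T T H H T H T H
Key fact: a single head at position k behaves exactly like a Nim heap of size k (turning it to T and optionally flipping a coin at j < k corresponds to moving the heap from k to j, or to 0), and heads combine as a disjunctive sum (two heads at the same place would cancel, matching j XOR j = 0). So the Nim-value is the XOR of the 1-indexed positions of the heads.
Face-up positions (1-indexed): [3, 5, 9, 10, 12, 14]
XOR 0 with 3: 0 XOR 3 = 3
XOR 3 with 5: 3 XOR 5 = 6
XOR 6 with 9: 6 XOR 9 = 15
XOR 15 with 10: 15 XOR 10 = 5
XOR 5 with 12: 5 XOR 12 = 9
XOR 9 with 14: 9 XOR 14 = 7
Nim-value = 7

7


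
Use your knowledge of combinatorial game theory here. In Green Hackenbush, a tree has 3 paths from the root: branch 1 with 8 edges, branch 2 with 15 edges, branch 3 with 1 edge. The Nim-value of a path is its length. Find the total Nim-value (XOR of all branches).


The tree has 3 branches from the ground vertex.
In Green Hackenbush, the Nim-value of a simple path of length k is k.
Branch 1: length 8, Nim-value = 8
Branch 2: length 15, Nim-value = 15
Branch 3: length 1, Nim-value = 1
Total Nim-value = XOR of all branch values:
0 XOR 8 = 8
8 XOR 15 = 7
7 XOR 1 = 6
Nim-value of the tree = 6

6


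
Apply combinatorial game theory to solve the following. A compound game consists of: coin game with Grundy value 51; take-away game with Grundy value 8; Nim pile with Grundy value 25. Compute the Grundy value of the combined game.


By the Sprague-Grundy theorem, the Grundy value of a sum of games is the XOR of individual Grundy values.
coin game: Grundy value = 51. Running XOR: 0 XOR 51 = 51
take-away game: Grundy value = 8. Running XOR: 51 XOR 8 = 59
Nim pile: Grundy value = 25. Running XOR: 59 XOR 25 = 34
The combined Grundy value is 34.

34


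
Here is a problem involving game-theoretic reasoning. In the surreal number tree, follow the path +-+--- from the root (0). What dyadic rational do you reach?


Sign expansion: +-+---
Rule: track bounds (lo, hi), initially (-inf, +inf). On '+', the current value becomes lo and we move to the simplest number in (value, hi): value + 1 if hi = +inf, otherwise the midpoint (value + hi)/2. On '-', the current value becomes hi and we move to value - 1 if lo = -inf, otherwise the midpoint (lo + value)/2.
Start at 0.
Step 1: sign = +, move right. Bounds: (0, +inf). Value = 1
Step 2: sign = -, move left. Bounds: (0, 1). Value = 1/2
Step 3: sign = +, move right. Bounds: (1/2, 1). Value = 3/4
Step 4: sign = -, move left. Bounds: (1/2, 3/4). Value = 5/8
Step 5: sign = -, move left. Bounds: (1/2, 5/8). Value = 9/16
Step 6: sign = -, move left. Bounds: (1/2, 9/16). Value = 17/32
The surreal number with sign expansion +-+--- is 17/32.

17/32


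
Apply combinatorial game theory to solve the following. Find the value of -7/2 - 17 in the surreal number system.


x = -7/2, y = 17
Converting to common denominator: 2
x = -7/2, y = 34/2
x - y = -7/2 - 17 = -41/2

-41/2


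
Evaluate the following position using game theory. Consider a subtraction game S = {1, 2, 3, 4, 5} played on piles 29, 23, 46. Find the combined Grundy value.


Subtraction set: {1, 2, 3, 4, 5}
For this subtraction set, G(n) = n mod 6 (period = max + 1 = 6).
Pile 1 (size 29): G(29) = 29 mod 6 = 5
Pile 2 (size 23): G(23) = 23 mod 6 = 5
Pile 3 (size 46): G(46) = 46 mod 6 = 4
Total Grundy value = XOR of all: 5 XOR 5 XOR 4 = 4

4


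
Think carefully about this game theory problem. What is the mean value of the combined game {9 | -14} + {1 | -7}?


G1 = {9 | -14}, G2 = {1 | -7}
Each is a switch {a | b} with numbers a > b; its mean value is (a + b)/2, and mean value is additive over game sums: m(G1 + G2) = m(G1) + m(G2).
Mean of G1 = (9 + (-14))/2 = -5/2 = -5/2
Mean of G2 = (1 + (-7))/2 = -6/2 = -3
Mean of G1 + G2 = -5/2 + -3 = -11/2

-11/2


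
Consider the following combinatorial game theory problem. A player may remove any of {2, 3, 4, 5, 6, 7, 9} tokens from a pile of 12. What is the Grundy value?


The subtraction set is S = {2, 3, 4, 5, 6, 7, 9}.
G(k) = mex{ G(k - s) : s in S, s <= k }. We compute iteratively: G(0) = 0.
G(1) = mex({}) = 0
G(2) = mex({0}) = 1
G(3) = mex({0}) = 1
G(4) = mex({0, 1}) = 2
G(5) = mex({0, 1}) = 2
G(6) = mex({0, 1, 2}) = 3
G(7) = mex({0, 1, 2}) = 3
G(8) = mex({0, 1, 2, 3}) = 4
G(9) = mex({0, 1, 2, 3}) = 4
G(10) = mex({0, 1, 2, 3, 4}) = 5
G(11) = mex({1, 2, 3, 4}) = 0
G(12) = mex({1, 2, 3, 4, 5}) = 0
Therefore G(12) = 0.

0


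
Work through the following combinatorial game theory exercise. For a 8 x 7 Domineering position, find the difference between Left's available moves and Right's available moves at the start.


Board is 8 x 7 (rows x cols).
Left (vertical) placements: (rows-1) * cols = 7 * 7 = 49
Right (horizontal) placements: rows * (cols-1) = 8 * 6 = 48
Advantage = Left - Right = 49 - 48 = 1

1


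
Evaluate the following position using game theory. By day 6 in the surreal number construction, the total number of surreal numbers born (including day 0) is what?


Day 0: {|} = 0 is born. Count = 1.
Day n: the number of surreal numbers born by day n is 2^(n+1) - 1.
By day 0: 2^1 - 1 = 1
By day 1: 2^2 - 1 = 3
By day 2: 2^3 - 1 = 7
By day 3: 2^4 - 1 = 15
By day 4: 2^5 - 1 = 31
By day 5: 2^6 - 1 = 63
By day 6: 2^7 - 1 = 127
By day 6: 127 surreal numbers.

127


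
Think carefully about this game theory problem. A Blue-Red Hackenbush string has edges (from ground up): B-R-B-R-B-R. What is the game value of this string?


Edges (from ground): B-R-B-R-B-R
By Berlekamp's sign-expansion rule, a Blue-Red Hackenbush stalk has the value of the surreal number whose sign sequence is the edge sequence with B -> + and R -> -.
Sign sequence: +-+-+-
Trace the sign expansion in the surreal number tree, starting from 0:
Edge 1: B (sign +) -> bounds (0, +inf), value = 1
Edge 2: R (sign -) -> bounds (0, 1), value = 1/2
Edge 3: B (sign +) -> bounds (1/2, 1), value = 3/4
Edge 4: R (sign -) -> bounds (1/2, 3/4), value = 5/8
Edge 5: B (sign +) -> bounds (5/8, 3/4), value = 11/16
Edge 6: R (sign -) -> bounds (5/8, 11/16), value = 21/32
Game value = 21/32

21/32


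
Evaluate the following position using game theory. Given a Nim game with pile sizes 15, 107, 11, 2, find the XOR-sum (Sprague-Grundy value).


We need the XOR (exclusive or) of all pile sizes.
After XOR-ing pile 1 (size 15): 0 XOR 15 = 15
After XOR-ing pile 2 (size 107): 15 XOR 107 = 100
After XOR-ing pile 3 (size 11): 100 XOR 11 = 111
After XOR-ing pile 4 (size 2): 111 XOR 2 = 109
The Nim-value of this position is 109.

109


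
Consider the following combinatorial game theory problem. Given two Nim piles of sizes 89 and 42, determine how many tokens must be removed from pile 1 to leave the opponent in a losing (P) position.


Piles: 89 and 42
Current XOR: 89 XOR 42 = 115 (non-zero, so this is an N-position).
To make the XOR zero, we need to find a move that balances the piles.
For pile 1 (size 89): target = 89 XOR 115 = 42
We reduce pile 1 from 89 to 42.
Tokens removed: 89 - 42 = 47
Verification: 42 XOR 42 = 0

47


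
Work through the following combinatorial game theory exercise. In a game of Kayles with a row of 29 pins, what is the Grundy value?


Kayles: a move removes 1 or 2 adjacent pins from a contiguous row.
Removing pins from a row of k leaves two independent rows (a, b) with a + b = k - 1 (one pin) or a + b = k - 2 (two pins); an end removal gives a = 0.
By Sprague-Grundy, G(k) = mex{ G(a) XOR G(b) } over all these splits. G(0) = 0.
G(1): splits (0,0):0^0=0 -> mex({0}) = 1
G(2): splits (0,1):0^1=1 (0,0):0^0=0 -> mex({0, 1}) = 2
G(3): splits (0,2):0^2=2 (1,1):1^1=0 (0,1):0^1=1 -> mex({0, 1, 2}) = 3
G(4): splits (0,3):0^3=3 (1,2):1^2=3 (0,2):0^2=2 (1,1):1^1=0 -> mex({0, 2, 3}) = 1
G(5): splits (0,4):0^1=1 (1,3):1^3=2 (2,2):2^2=0 (0,3):0^3=3 (1,2):1^2=3 -> mex({0, 1, 2, 3}) = 4
G(6) = mex({0, 1, 2, 4}) = 3
G(7) = mex({0, 1, 3, 4, 5}) = 2
G(8) = mex({0, 2, 3, 5, 6}) = 1
G(9) = mex({0, 1, 2, 3, 6, 7}) = 4
G(10) = mex({0, 1, 3, 4, 5, 7}) = 2
G(11) = mex({0, 1, 2, 3, 4, 5}) = 6
G(12) = mex({0, 1, 2, 3, 5, 6, 7}) = 4
G(13) = mex({0, 2, 3, 4, 6, 7}) = 1
G(14) = mex({0, 1, 4, 5, 6, 7}) = 2
G(15) = mex({0, 1, 2, 3, 4, 5, 6}) = 7
G(16) = mex({0, 2, 3, 5, 6, 7}) = 1
G(17) = mex({0, 1, 2, 3, 5, 6, 7}) = 4
G(18) = mex({0, 1, 2, 4, 5, 6}) = 3
G(19) = mex({0, 1, 3, 4, 5, 7}) = 2
G(20) = mex({0, 2, 3, 4, 5, 6, 7}) = 1
G(21) = mex({0, 1, 2, 3, 5, 6, 7}) = 4
G(22) = mex({0, 1, 2, 3, 4, 5, 7}) = 6
G(23) = mex({0, 1, 2, 3, 4, 5, 6}) = 7
G(24) = mex({0, 1, 2, 3, 5, 6, 7}) = 4
G(25) = mex({0, 2, 3, 4, 6, 7}) = 1
G(26) = mex({0, 1, 3, 4, 5, 6, 7}) = 2
G(27) = mex({0, 1, 2, 3, 4, 5, 6, 7}) = 8
G(28) = mex({0, 1, 2, 3, 4, 6, 7, 8}) = 5
G(29) = mex({0, 1, 2, 3, 5, 6, 7, 8, 9}) = 4
Therefore G(29) = 4.

4


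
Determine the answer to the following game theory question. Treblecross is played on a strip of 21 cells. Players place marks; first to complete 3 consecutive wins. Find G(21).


Treblecross: place X on empty cells; 3-in-a-row wins.
Playing within two cells of an existing X lets the opponent win at once, so sensible play treats the cells i-2..i+2 around each X as dead. The player left with no safe cell loses, so this is a normal-play take-away game on strips of safe cells.
Placing X at cell i (0-indexed) of a strip of k safe cells leaves independent strips of sizes max(0, i-2) and max(0, k-i-3). Hence G(k) = mex{ G(max(0,i-2)) XOR G(max(0,k-i-3)) : 0 <= i < k }, with G(0) = 0.
G(1): splits (0,0):0^0=0 -> mex({0}) = 1
G(2): splits (0,0):0^0=0 -> mex({0}) = 1
G(3): splits (0,0):0^0=0 -> mex({0}) = 1
G(4): splits (0,1):0^1=1 (0,0):0^0=0 -> mex({0, 1}) = 2
G(5): splits (0,2):0^1=1 (0,1):0^1=1 (0,0):0^0=0 -> mex({0, 1}) = 2
G(6) = mex({1}) = 0
G(7) = mex({0, 1, 2}) = 3
G(8) = mex({0, 1, 2}) = 3
G(9) = mex({0, 2}) = 1
G(10) = mex({0, 2, 3}) = 1
G(11) = mex({0, 3}) = 1
G(12) = mex({1, 3}) = 0
G(13) = mex({0, 1, 2, 3}) = 4
G(14) = mex({0, 1, 2}) = 3
G(15) = mex({0, 1, 2}) = 3
G(16) = mex({0, 1, 2, 4}) = 3
G(17) = mex({0, 1, 3, 4}) = 2
G(18) = mex({0, 1, 3, 4}) = 2
G(19) = mex({0, 1, 3, 5}) = 2
G(20) = mex({0, 1, 2, 3, 5}) = 4
G(21) = mex({0, 1, 2, 3, 5}) = 4
Therefore G(21) = 4.

4


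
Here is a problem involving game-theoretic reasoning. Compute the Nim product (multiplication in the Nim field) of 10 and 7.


Nim multiplication is bilinear over XOR: (u XOR v) * w = (u*w) XOR (v*w).
So we split each operand into its bit components and XOR the pairwise Nim products.
10 = 2 + 8 (as XOR of powers of 2).
7 = 1 + 2 + 4 (as XOR of powers of 2).
Using the standard Nim-product table on single bits:
  2*2 = 3,   2*4 = 8,   2*8 = 12,
  4*4 = 6,   4*8 = 11,  8*8 = 13,
and  1*x = x (identity), k*l = l*k (commutative).
Pairwise Nim products:
  2 * 1 = 2
  2 * 2 = 3
  2 * 4 = 8
  8 * 1 = 8
  8 * 2 = 12
  8 * 4 = 11
XOR them: 2 XOR 3 XOR 8 XOR 8 XOR 12 XOR 11 = 6.
Result: 10 * 7 = 6 (in Nim).

6


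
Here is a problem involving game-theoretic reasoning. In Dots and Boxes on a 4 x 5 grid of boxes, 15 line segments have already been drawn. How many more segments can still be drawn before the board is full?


Grid: 4 x 5 boxes, i.e. 5 rows and 6 columns of dots.
Horizontal edges: (rows + 1) * cols = 5 * 5 = 25
Vertical edges: rows * (cols + 1) = 4 * 6 = 24
Total edges: 25 + 24 = 49
Edges drawn: 15
Remaining: 49 - 15 = 34

34


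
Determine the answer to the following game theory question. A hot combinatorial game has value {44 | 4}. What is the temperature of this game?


The game is {44 | 4}, a switch {a | b} with numbers a > b.
Cooling {a | b} by t gives {a - t | b + t}, which stops being hot when a - t = b + t, i.e. at t = (a - b)/2. So the temperature of a switch is (a - b)/2.
Temperature = (Left option - Right option) / 2
= (44 - (4)) / 2
= 40 / 2
= 20

20


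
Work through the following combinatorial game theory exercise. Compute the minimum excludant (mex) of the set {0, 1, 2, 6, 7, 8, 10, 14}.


Set = {0, 1, 2, 6, 7, 8, 10, 14}
0 is in the set.
1 is in the set.
2 is in the set.
3 is NOT in the set. This is the mex.
mex = 3

3


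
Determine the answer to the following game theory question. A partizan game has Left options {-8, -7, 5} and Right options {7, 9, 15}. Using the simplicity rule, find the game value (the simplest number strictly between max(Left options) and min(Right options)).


Left options: {-8, -7, 5}, max = 5
Right options: {7, 9, 15}, min = 7
All options are numbers and max(Left) < min(Right), so by the simplicity theorem the value is the simplest (earliest-born) number strictly between 5 and 7.
The only integer strictly between 5 and 7 is 6.
No non-integer in the interval can be simpler: if x is a non-integer in the interval, then floor(x) or ceil(x) also lies in the interval (the interval contains an integer), and both are proper prefixes of x's sign expansion, i.e. born earlier. So the game value is 6.
Game value = 6

6


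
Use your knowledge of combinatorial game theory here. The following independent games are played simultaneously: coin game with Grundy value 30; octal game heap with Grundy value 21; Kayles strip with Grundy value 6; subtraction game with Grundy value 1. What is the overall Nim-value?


By the Sprague-Grundy theorem, the Grundy value of a sum of games is the XOR of individual Grundy values.
coin game: Grundy value = 30. Running XOR: 0 XOR 30 = 30
octal game heap: Grundy value = 21. Running XOR: 30 XOR 21 = 11
Kayles strip: Grundy value = 6. Running XOR: 11 XOR 6 = 13
subtraction game: Grundy value = 1. Running XOR: 13 XOR 1 = 12
The combined Grundy value is 12.

12


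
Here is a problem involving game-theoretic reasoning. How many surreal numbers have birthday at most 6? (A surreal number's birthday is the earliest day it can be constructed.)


Day 0: {|} = 0 is born. Count = 1.
Day n: the number of surreal numbers born by day n is 2^(n+1) - 1.
By day 0: 2^1 - 1 = 1
By day 1: 2^2 - 1 = 3
By day 2: 2^3 - 1 = 7
By day 3: 2^4 - 1 = 15
By day 4: 2^5 - 1 = 31
By day 5: 2^6 - 1 = 63
By day 6: 2^7 - 1 = 127
By day 6: 127 surreal numbers.

127


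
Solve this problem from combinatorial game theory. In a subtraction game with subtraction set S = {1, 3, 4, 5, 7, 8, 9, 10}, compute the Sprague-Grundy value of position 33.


The subtraction set is S = {1, 3, 4, 5, 7, 8, 9, 10}.
G(k) = mex{ G(k - s) : s in S, s <= k }. We compute iteratively: G(0) = 0.
G(1) = mex({0}) = 1
G(2) = mex({1}) = 0
G(3) = mex({0}) = 1
G(4) = mex({0, 1}) = 2
G(5) = mex({0, 1, 2}) = 3
G(6) = mex({0, 1, 3}) = 2
G(7) = mex({0, 1, 2}) = 3
G(8) = mex({0, 1, 2, 3}) = 4
G(9) = mex({0, 1, 2, 3, 4}) = 5
G(10) = mex({0, 1, 2, 3, 5}) = 4
G(11) = mex({0, 1, 2, 3, 4}) = 5
G(12) = mex({0, 1, 2, 3, 4, 5}) = 6
G(13) = mex({1, 2, 3, 4, 5, 6}) = 0
G(14) = mex({0, 2, 3, 4, 5}) = 1
G(15) = mex({1, 2, 3, 4, 5, 6}) = 0
G(16) = mex({0, 2, 3, 4, 5, 6}) = 1
G(17) = mex({0, 1, 3, 4, 5, 6}) = 2
G(18) = mex({0, 1, 2, 4, 5}) = 3
G(19) = mex({0, 1, 3, 4, 5, 6}) = 2
G(20) = mex({0, 1, 2, 4, 5, 6}) = 3
G(21) = mex({0, 1, 2, 3, 5, 6}) = 4
G(22) = mex({0, 1, 2, 3, 4, 6}) = 5
Observe that G(13)..G(22) = 0, 1, 0, 1, 2, 3, 2, 3, 4, 5 repeats G(0)..G(9) = 0, 1, 0, 1, 2, 3, 2, 3, 4, 5.
For k >= max(S) = 10, G(k) is determined by the previous 10 values G(k-10)..G(k-1); a window of 10 consecutive values has recurred shifted by 13, so by induction G(k + 13) = G(k) for all k >= 0: the sequence is periodic from the start with period 13.
One period: G(0..12) = 0, 1, 0, 1, 2, 3, 2, 3, 4, 5, 4, 5, 6.
33 mod 13 = 7, so G(33) = G(7) = 3.

3


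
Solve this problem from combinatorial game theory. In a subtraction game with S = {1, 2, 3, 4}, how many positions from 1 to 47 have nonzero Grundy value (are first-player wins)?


Subtraction set S = {1, 2, 3, 4}, so G(n) = n mod 5.
G(n) = 0 when n is a multiple of 5.
Multiples of 5 in [1, 47]: 9
N-positions (nonzero Grundy) = 47 - 9 = 38

38


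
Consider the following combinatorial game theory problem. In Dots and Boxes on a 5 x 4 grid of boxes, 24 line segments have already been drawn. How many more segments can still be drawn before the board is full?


Grid: 5 x 4 boxes, i.e. 6 rows and 5 columns of dots.
Horizontal edges: (rows + 1) * cols = 6 * 4 = 24
Vertical edges: rows * (cols + 1) = 5 * 5 = 25
Total edges: 24 + 25 = 49
Edges drawn: 24
Remaining: 49 - 24 = 25

25


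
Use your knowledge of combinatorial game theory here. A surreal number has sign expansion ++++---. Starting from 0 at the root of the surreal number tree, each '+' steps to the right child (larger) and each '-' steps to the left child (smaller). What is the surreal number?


Sign expansion: ++++---
Rule: track bounds (lo, hi), initially (-inf, +inf). On '+', the current value becomes lo and we move to the simplest number in (value, hi): value + 1 if hi = +inf, otherwise the midpoint (value + hi)/2. On '-', the current value becomes hi and we move to value - 1 if lo = -inf, otherwise the midpoint (lo + value)/2.
Start at 0.
Step 1: sign = +, move right. Bounds: (0, +inf). Value = 1
Step 2: sign = +, move right. Bounds: (1, +inf). Value = 2
Step 3: sign = +, move right. Bounds: (2, +inf). Value = 3
Step 4: sign = +, move right. Bounds: (3, +inf). Value = 4
Step 5: sign = -, move left. Bounds: (3, 4). Value = 7/2
Step 6: sign = -, move left. Bounds: (3, 7/2). Value = 13/4
Step 7: sign = -, move left. Bounds: (3, 13/4). Value = 25/8
The surreal number with sign expansion ++++--- is 25/8.

25/8


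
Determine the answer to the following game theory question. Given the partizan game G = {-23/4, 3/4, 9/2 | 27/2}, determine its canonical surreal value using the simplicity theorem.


Left options: {-23/4, 3/4, 9/2}, max = 9/2
Right options: {27/2}, min = 27/2
All options are numbers and max(Left) < min(Right), so by the simplicity theorem the value is the simplest (earliest-born) number strictly between 9/2 and 27/2.
Integers 5 through 13 all lie strictly between 9/2 and 27/2.
Among integers, the simplest (lowest birthday = smallest |n|; 0 is born on day 0, +-n on day n) is 5.
No non-integer in the interval can be simpler: if x is a non-integer in the interval, then floor(x) or ceil(x) also lies in the interval (the interval contains an integer), and both are proper prefixes of x's sign expansion, i.e. born earlier. So the game value is 5.
Game value = 5

5


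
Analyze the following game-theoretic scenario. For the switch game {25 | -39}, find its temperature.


The game is {25 | -39}, a switch {a | b} with numbers a > b.
Cooling {a | b} by t gives {a - t | b + t}, which stops being hot when a - t = b + t, i.e. at t = (a - b)/2. So the temperature of a switch is (a - b)/2.
Temperature = (Left option - Right option) / 2
= (25 - (-39)) / 2
= 64 / 2
= 32

32


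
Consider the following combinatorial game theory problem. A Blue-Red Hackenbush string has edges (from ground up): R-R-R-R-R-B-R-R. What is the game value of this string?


Edges (from ground): R-R-R-R-R-B-R-R
By Berlekamp's sign-expansion rule, a Blue-Red Hackenbush stalk has the value of the surreal number whose sign sequence is the edge sequence with B -> + and R -> -.
Sign sequence: -----+--
Trace the sign expansion in the surreal number tree, starting from 0:
Edge 1: R (sign -) -> bounds (-inf, 0), value = -1
Edge 2: R (sign -) -> bounds (-inf, -1), value = -2
Edge 3: R (sign -) -> bounds (-inf, -2), value = -3
Edge 4: R (sign -) -> bounds (-inf, -3), value = -4
Edge 5: R (sign -) -> bounds (-inf, -4), value = -5
Edge 6: B (sign +) -> bounds (-5, -4), value = -9/2
Edge 7: R (sign -) -> bounds (-5, -9/2), value = -19/4
Edge 8: R (sign -) -> bounds (-5, -19/4), value = -39/8
Game value = -39/8

-39/8


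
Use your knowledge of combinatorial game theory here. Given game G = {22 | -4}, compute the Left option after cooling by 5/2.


Original game: {22 | -4} (a switch {a | b} with a > b).
Cooling by t (for t below the temperature (a - b)/2 = 13) taxes each move by t: {a | b} cooled by t is {a - t | b + t}.
Cooling amount: t = 5/2
Cooled Left option: 22 - 5/2 = 39/2
Cooled Right option: -4 + 5/2 = -3/2
Cooled game: {39/2 | -3/2}
Left option = 39/2

39/2


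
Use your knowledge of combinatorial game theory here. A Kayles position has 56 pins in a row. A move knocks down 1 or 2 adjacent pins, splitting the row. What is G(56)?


Kayles: a move removes 1 or 2 adjacent pins from a contiguous row.
Removing pins from a row of k leaves two independent rows (a, b) with a + b = k - 1 (one pin) or a + b = k - 2 (two pins); an end removal gives a = 0.
By Sprague-Grundy, G(k) = mex{ G(a) XOR G(b) } over all these splits. G(0) = 0.
G(1): splits (0,0):0^0=0 -> mex({0}) = 1
G(2): splits (0,1):0^1=1 (0,0):0^0=0 -> mex({0, 1}) = 2
G(3): splits (0,2):0^2=2 (1,1):1^1=0 (0,1):0^1=1 -> mex({0, 1, 2}) = 3
G(4): splits (0,3):0^3=3 (1,2):1^2=3 (0,2):0^2=2 (1,1):1^1=0 -> mex({0, 2, 3}) = 1
G(5): splits (0,4):0^1=1 (1,3):1^3=2 (2,2):2^2=0 (0,3):0^3=3 (1,2):1^2=3 -> mex({0, 1, 2, 3}) = 4
G(6) = mex({0, 1, 2, 4}) = 3
G(7) = mex({0, 1, 3, 4, 5}) = 2
G(8) = mex({0, 2, 3, 5, 6}) = 1
G(9) = mex({0, 1, 2, 3, 6, 7}) = 4
G(10) = mex({0, 1, 3, 4, 5, 7}) = 2
G(11) = mex({0, 1, 2, 3, 4, 5}) = 6
G(12) = mex({0, 1, 2, 3, 5, 6, 7}) = 4
G(13) = mex({0, 2, 3, 4, 6, 7}) = 1
G(14) = mex({0, 1, 4, 5, 6, 7}) = 2
G(15) = mex({0, 1, 2, 3, 4, 5, 6}) = 7
G(16) = mex({0, 2, 3, 5, 6, 7}) = 1
G(17) = mex({0, 1, 2, 3, 5, 6, 7}) = 4
G(18) = mex({0, 1, 2, 4, 5, 6}) = 3
G(19) = mex({0, 1, 3, 4, 5, 7}) = 2
G(20) = mex({0, 2, 3, 4, 5, 6, 7}) = 1
G(21) = mex({0, 1, 2, 3, 5, 6, 7}) = 4
G(22) = mex({0, 1, 2, 3, 4, 5, 7}) = 6
G(23) = mex({0, 1, 2, 3, 4, 5, 6}) = 7
G(24) = mex({0, 1, 2, 3, 5, 6, 7}) = 4
G(25) = mex({0, 2, 3, 4, 6, 7}) = 1
G(26) = mex({0, 1, 3, 4, 5, 6, 7}) = 2
G(27) = mex({0, 1, 2, 3, 4, 5, 6, 7}) = 8
G(28) = mex({0, 1, 2, 3, 4, 6, 7, 8}) = 5
G(29) = mex({0, 1, 2, 3, 5, 6, 7, 8, 9}) = 4
G(30) = mex({0, 1, 2, 3, 4, 5, 6, 9, 10}) = 7
G(31) = mex({0, 1, 3, 4, 5, 7, 10, 11}) = 2
G(32) = mex({0, 2, 3, 4, 5, 6, 7, 9, 11}) = 1
G(33) = mex({0, 1, 2, 3, 4, 5, 6, 7, 9, 12}) = 8
G(34) = mex({0, 1, 2, 3, 4, 5, 7, 8, 11, 12}) = 6
G(35) = mex({0, 1, 2, 3, 4, 5, 6, 8, 9, 10, 11}) = 7
G(36) = mex({0, 1, 2, 3, 5, 6, 7, 9, 10}) = 4
G(37) = mex({0, 2, 3, 4, 6, 7, 9, 10, 11, 12}) = 1
G(38) = mex({0, 1, 3, 4, 5, 6, 7, 9, 10, 11, 12}) = 2
G(39) = mex({0, 1, 2, 4, 5, 6, 7, 9, 10, 12, 14}) = 3
G(40) = mex({0, 2, 3, 4, 6, 7, 11, 12, 14}) = 1
G(41) = mex({0, 1, 2, 3, 5, 6, 7, 9, 10, 11, 12}) = 4
G(42) = mex({0, 1, 2, 3, 4, 5, 6, 9, 10}) = 7
G(43) = mex({0, 1, 3, 4, 5, 7, 9, 10, 12, 15}) = 2
G(44) = mex({0, 2, 3, 4, 5, 6, 7, 9, 10, 12, 15}) = 1
G(45) = mex({0, 1, 2, 3, 4, 5, 6, 7, 9, 10, 12, 14}) = 8
G(46) = mex({0, 1, 3, 4, 5, 7, 8, 11, 12, 14}) = 2
G(47) = mex({0, 1, 2, 3, 4, 5, 6, 8, 9, 10, 11, 12}) = 7
G(48) = mex({0, 1, 2, 3, 5, 6, 7, 9, 10}) = 4
G(49) = mex({0, 2, 3, 4, 6, 7, 9, 10, 11, 12, 15}) = 1
G(50) = mex({0, 1, 4, 5, 6, 7, 9, 11, 12, 14, 15}) = 2
G(51) = mex({0, 1, 2, 3, 4, 5, 6, 7, 9, 12, 14, 15}) = 8
G(52) = mex({0, 2, 3, 4, 5, 6, 7, 8, 11, 12, 15}) = 1
G(53) = mex({0, 1, 2, 3, 5, 6, 7, 8, 9, 10, 11, 12}) = 4
G(54) = mex({0, 1, 2, 3, 4, 5, 6, 9, 10}) = 7
G(55) = mex({0, 1, 3, 4, 5, 7, 9, 10, 11, 12}) = 2
G(56) = mex({0, 2, 3, 4, 5, 6, 7, 9, 10, 11, 12, 13, 14}) = 1
Therefore G(56) = 1.

1


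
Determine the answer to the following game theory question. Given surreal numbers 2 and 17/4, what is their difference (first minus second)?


x = 2, y = 17/4
Converting to common denominator: 4
x = 8/4, y = 17/4
x - y = 2 - 17/4 = -9/4

-9/4


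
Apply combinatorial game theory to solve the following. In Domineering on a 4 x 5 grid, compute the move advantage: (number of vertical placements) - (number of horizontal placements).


Board is 4 x 5 (rows x cols).
Left (vertical) placements: (rows-1) * cols = 3 * 5 = 15
Right (horizontal) placements: rows * (cols-1) = 4 * 4 = 16
Advantage = Left - Right = 15 - 16 = -1

-1


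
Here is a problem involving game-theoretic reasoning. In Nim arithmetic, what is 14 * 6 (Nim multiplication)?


Nim multiplication is bilinear over XOR: (u XOR v) * w = (u*w) XOR (v*w).
So we split each operand into its bit components and XOR the pairwise Nim products.
14 = 2 + 4 + 8 (as XOR of powers of 2).
6 = 2 + 4 (as XOR of powers of 2).
Using the standard Nim-product table on single bits:
  2*2 = 3,   2*4 = 8,   2*8 = 12,
  4*4 = 6,   4*8 = 11,  8*8 = 13,
and  1*x = x (identity), k*l = l*k (commutative).
Pairwise Nim products:
  2 * 2 = 3
  2 * 4 = 8
  4 * 2 = 8
  4 * 4 = 6
  8 * 2 = 12
  8 * 4 = 11
XOR them: 3 XOR 8 XOR 8 XOR 6 XOR 12 XOR 11 = 2.
Result: 14 * 6 = 2 (in Nim).

2


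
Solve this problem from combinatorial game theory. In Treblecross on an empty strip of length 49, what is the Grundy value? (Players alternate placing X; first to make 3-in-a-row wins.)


Treblecross: place X on empty cells; 3-in-a-row wins.
Playing within two cells of an existing X lets the opponent win at once, so sensible play treats the cells i-2..i+2 around each X as dead. The player left with no safe cell loses, so this is a normal-play take-away game on strips of safe cells.
Placing X at cell i (0-indexed) of a strip of k safe cells leaves independent strips of sizes max(0, i-2) and max(0, k-i-3). Hence G(k) = mex{ G(max(0,i-2)) XOR G(max(0,k-i-3)) : 0 <= i < k }, with G(0) = 0.
G(1): splits (0,0):0^0=0 -> mex({0}) = 1
G(2): splits (0,0):0^0=0 -> mex({0}) = 1
G(3): splits (0,0):0^0=0 -> mex({0}) = 1
G(4): splits (0,1):0^1=1 (0,0):0^0=0 -> mex({0, 1}) = 2
G(5): splits (0,2):0^1=1 (0,1):0^1=1 (0,0):0^0=0 -> mex({0, 1}) = 2
G(6) = mex({1}) = 0
G(7) = mex({0, 1, 2}) = 3
G(8) = mex({0, 1, 2}) = 3
G(9) = mex({0, 2}) = 1
G(10) = mex({0, 2, 3}) = 1
G(11) = mex({0, 3}) = 1
G(12) = mex({1, 3}) = 0
G(13) = mex({0, 1, 2, 3}) = 4
G(14) = mex({0, 1, 2}) = 3
G(15) = mex({0, 1, 2}) = 3
G(16) = mex({0, 1, 2, 4}) = 3
G(17) = mex({0, 1, 3, 4}) = 2
G(18) = mex({0, 1, 3, 4}) = 2
G(19) = mex({0, 1, 3, 5}) = 2
G(20) = mex({0, 1, 2, 3, 5}) = 4
G(21) = mex({0, 1, 2, 3, 5}) = 4
G(22) = mex({1, 2, 6}) = 0
G(23) = mex({0, 1, 2, 3, 4, 6}) = 5
G(24) = mex({0, 1, 2, 3, 4}) = 5
G(25) = mex({0, 1, 3, 4, 7}) = 2
G(26) = mex({0, 1, 3, 4, 5, 7}) = 2
G(27) = mex({0, 1, 3, 5}) = 2
G(28) = mex({0, 1, 2, 5}) = 3
G(29) = mex({0, 1, 2, 4, 5, 6}) = 3
G(30) = mex({1, 2, 4, 6}) = 0
G(31) = mex({0, 1, 2, 3, 4, 6}) = 5
G(32) = mex({1, 2, 3, 4, 7}) = 0
G(33) = mex({0, 3, 7}) = 1
G(34) = mex({0, 2, 3, 5, 7}) = 1
G(35) = mex({0, 2, 3, 5, 6}) = 1
G(36) = mex({0, 1, 2, 5, 6}) = 3
G(37) = mex({0, 1, 2, 4, 5, 6}) = 3
G(38) = mex({0, 1, 2, 4}) = 3
G(39) = mex({0, 1, 2, 3, 4, 7}) = 5
G(40) = mex({0, 1, 2, 3, 4, 5, 7}) = 6
G(41) = mex({0, 1, 2, 3, 5, 7}) = 4
G(42) = mex({0, 1, 2, 3, 5, 6, 7}) = 4
G(43) = mex({0, 2, 3, 5, 6}) = 1
G(44) = mex({1, 2, 3, 4, 5, 6}) = 0
G(45) = mex({0, 1, 2, 3, 4, 6, 7}) = 5
G(46) = mex({0, 1, 2, 3, 4, 7}) = 5
G(47) = mex({0, 1, 2, 3, 4, 5, 7}) = 6
G(48) = mex({0, 1, 2, 3, 4, 5, 7}) = 6
G(49) = mex({0, 1, 3, 4, 5, 7}) = 2
Therefore G(49) = 2.

2


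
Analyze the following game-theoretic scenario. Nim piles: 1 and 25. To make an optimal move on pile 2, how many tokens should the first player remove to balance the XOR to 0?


Piles: 1 and 25
Current XOR: 1 XOR 25 = 24 (non-zero, so this is an N-position).
To make the XOR zero, we need to find a move that balances the piles.
For pile 2 (size 25): target = 25 XOR 24 = 1
We reduce pile 2 from 25 to 1.
Tokens removed: 25 - 1 = 24
Verification: 1 XOR 1 = 0

24


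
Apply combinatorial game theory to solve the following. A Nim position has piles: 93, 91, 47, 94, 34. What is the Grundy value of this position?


We need the XOR (exclusive or) of all pile sizes.
After XOR-ing pile 1 (size 93): 0 XOR 93 = 93
After XOR-ing pile 2 (size 91): 93 XOR 91 = 6
After XOR-ing pile 3 (size 47): 6 XOR 47 = 41
After XOR-ing pile 4 (size 94): 41 XOR 94 = 119
After XOR-ing pile 5 (size 34): 119 XOR 34 = 85
The Nim-value of this position is 85.

85


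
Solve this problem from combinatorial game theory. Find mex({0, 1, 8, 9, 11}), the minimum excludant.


Set = {0, 1, 8, 9, 11}
0 is in the set.
1 is in the set.
2 is NOT in the set. This is the mex.
mex = 2

2


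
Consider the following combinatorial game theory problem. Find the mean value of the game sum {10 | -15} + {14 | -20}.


G1 = {10 | -15}, G2 = {14 | -20}
Each is a switch {a | b} with numbers a > b; its mean value is (a + b)/2, and mean value is additive over game sums: m(G1 + G2) = m(G1) + m(G2).
Mean of G1 = (10 + (-15))/2 = -5/2 = -5/2
Mean of G2 = (14 + (-20))/2 = -6/2 = -3
Mean of G1 + G2 = -5/2 + -3 = -11/2

-11/2


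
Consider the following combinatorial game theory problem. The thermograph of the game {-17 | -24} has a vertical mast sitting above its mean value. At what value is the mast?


Game = {-17 | -24}, a switch {a | b} with numbers a > b.
Its thermograph has left wall a - t and right wall b + t, which meet at t = (a - b)/2, where both equal (a + b)/2. So the mast (mean value) is at (a + b)/2.
Mean = (-17 + (-24))/2 = -41/2 = -41/2

-41/2


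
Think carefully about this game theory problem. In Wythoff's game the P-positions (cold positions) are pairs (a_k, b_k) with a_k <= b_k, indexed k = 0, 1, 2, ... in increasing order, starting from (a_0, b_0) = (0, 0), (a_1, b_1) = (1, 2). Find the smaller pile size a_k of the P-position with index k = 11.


By Wythoff's theorem, a_k = floor(k * phi) and b_k = floor(k * phi^2) = a_k + k, where phi = (1 + sqrt(5))/2 is the golden ratio.
phi = (1 + sqrt(5))/2 = 1.618034
k = 11
k * phi = 11 * 1.618034 = 17.798374
a_11 = floor(k * phi) = 17

17


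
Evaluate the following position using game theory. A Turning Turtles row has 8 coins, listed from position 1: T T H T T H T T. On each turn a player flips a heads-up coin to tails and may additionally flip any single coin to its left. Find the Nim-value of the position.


Coins: T T H T T H T T
Key fact: a single head at position k behaves exactly like a Nim heap of size k (turning it to T and optionally flipping a coin at j < k corresponds to moving the heap from k to j, or to 0), and heads combine as a disjunctive sum (two heads at the same place would cancel, matching j XOR j = 0). So the Nim-value is the XOR of the 1-indexed positions of the heads.
Face-up positions (1-indexed): [3, 6]
XOR 0 with 3: 0 XOR 3 = 3
XOR 3 with 6: 3 XOR 6 = 5
Nim-value = 5

5


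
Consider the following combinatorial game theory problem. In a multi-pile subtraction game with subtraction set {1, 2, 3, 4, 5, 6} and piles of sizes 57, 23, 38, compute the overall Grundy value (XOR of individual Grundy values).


Subtraction set: {1, 2, 3, 4, 5, 6}
For this subtraction set, G(n) = n mod 7 (period = max + 1 = 7).
Pile 1 (size 57): G(57) = 57 mod 7 = 1
Pile 2 (size 23): G(23) = 23 mod 7 = 2
Pile 3 (size 38): G(38) = 38 mod 7 = 3
Total Grundy value = XOR of all: 1 XOR 2 XOR 3 = 0

0


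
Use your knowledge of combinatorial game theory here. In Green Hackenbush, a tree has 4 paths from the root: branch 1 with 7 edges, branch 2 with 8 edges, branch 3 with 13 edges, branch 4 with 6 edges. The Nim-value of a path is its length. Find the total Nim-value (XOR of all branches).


The tree has 4 branches from the ground vertex.
In Green Hackenbush, the Nim-value of a simple path of length k is k.
Branch 1: length 7, Nim-value = 7
Branch 2: length 8, Nim-value = 8
Branch 3: length 13, Nim-value = 13
Branch 4: length 6, Nim-value = 6
Total Nim-value = XOR of all branch values:
0 XOR 7 = 7
7 XOR 8 = 15
15 XOR 13 = 2
2 XOR 6 = 4
Nim-value of the tree = 4

4


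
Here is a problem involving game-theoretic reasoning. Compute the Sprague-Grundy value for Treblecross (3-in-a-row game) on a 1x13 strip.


Treblecross: place X on empty cells; 3-in-a-row wins.
Playing within two cells of an existing X lets the opponent win at once, so sensible play treats the cells i-2..i+2 around each X as dead. The player left with no safe cell loses, so this is a normal-play take-away game on strips of safe cells.
Placing X at cell i (0-indexed) of a strip of k safe cells leaves independent strips of sizes max(0, i-2) and max(0, k-i-3). Hence G(k) = mex{ G(max(0,i-2)) XOR G(max(0,k-i-3)) : 0 <= i < k }, with G(0) = 0.
G(1): splits (0,0):0^0=0 -> mex({0}) = 1
G(2): splits (0,0):0^0=0 -> mex({0}) = 1
G(3): splits (0,0):0^0=0 -> mex({0}) = 1
G(4): splits (0,1):0^1=1 (0,0):0^0=0 -> mex({0, 1}) = 2
G(5): splits (0,2):0^1=1 (0,1):0^1=1 (0,0):0^0=0 -> mex({0, 1}) = 2
G(6) = mex({1}) = 0
G(7) = mex({0, 1, 2}) = 3
G(8) = mex({0, 1, 2}) = 3
G(9) = mex({0, 2}) = 1
G(10) = mex({0, 2, 3}) = 1
G(11) = mex({0, 3}) = 1
G(12) = mex({1, 3}) = 0
G(13) = mex({0, 1, 2, 3}) = 4
Therefore G(13) = 4.

4


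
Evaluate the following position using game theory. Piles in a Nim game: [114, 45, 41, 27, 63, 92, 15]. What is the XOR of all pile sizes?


We need the XOR (exclusive or) of all pile sizes.
After XOR-ing pile 1 (size 114): 0 XOR 114 = 114
After XOR-ing pile 2 (size 45): 114 XOR 45 = 95
After XOR-ing pile 3 (size 41): 95 XOR 41 = 118
After XOR-ing pile 4 (size 27): 118 XOR 27 = 109
After XOR-ing pile 5 (size 63): 109 XOR 63 = 82
After XOR-ing pile 6 (size 92): 82 XOR 92 = 14
After XOR-ing pile 7 (size 15): 14 XOR 15 = 1
The Nim-value of this position is 1.

1


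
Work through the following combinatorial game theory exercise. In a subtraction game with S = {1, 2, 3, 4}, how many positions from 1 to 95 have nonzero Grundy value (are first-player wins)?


Subtraction set S = {1, 2, 3, 4}, so G(n) = n mod 5.
G(n) = 0 when n is a multiple of 5.
Multiples of 5 in [1, 95]: 19
N-positions (nonzero Grundy) = 95 - 19 = 76

76


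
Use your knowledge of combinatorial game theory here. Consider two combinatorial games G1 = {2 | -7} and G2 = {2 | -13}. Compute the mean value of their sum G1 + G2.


G1 = {2 | -7}, G2 = {2 | -13}
Each is a switch {a | b} with numbers a > b; its mean value is (a + b)/2, and mean value is additive over game sums: m(G1 + G2) = m(G1) + m(G2).
Mean of G1 = (2 + (-7))/2 = -5/2 = -5/2
Mean of G2 = (2 + (-13))/2 = -11/2 = -11/2
Mean of G1 + G2 = -5/2 + -11/2 = -8

-8


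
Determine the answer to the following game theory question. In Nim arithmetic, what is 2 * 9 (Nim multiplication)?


Nim multiplication is bilinear over XOR: (u XOR v) * w = (u*w) XOR (v*w).
So we split each operand into its bit components and XOR the pairwise Nim products.
2 = 2 (as XOR of powers of 2).
9 = 1 + 8 (as XOR of powers of 2).
Using the standard Nim-product table on single bits:
  2*2 = 3,   2*4 = 8,   2*8 = 12,
  4*4 = 6,   4*8 = 11,  8*8 = 13,
and  1*x = x (identity), k*l = l*k (commutative).
Pairwise Nim products:
  2 * 1 = 2
  2 * 8 = 12
XOR them: 2 XOR 12 = 14.
Result: 2 * 9 = 14 (in Nim).

14


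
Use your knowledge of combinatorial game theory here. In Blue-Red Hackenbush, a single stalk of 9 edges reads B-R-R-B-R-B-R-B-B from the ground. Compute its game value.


Edges (from ground): B-R-R-B-R-B-R-B-B
By Berlekamp's sign-expansion rule, a Blue-Red Hackenbush stalk has the value of the surreal number whose sign sequence is the edge sequence with B -> + and R -> -.
Sign sequence: +--+-+-++
Trace the sign expansion in the surreal number tree, starting from 0:
Edge 1: B (sign +) -> bounds (0, +inf), value = 1
Edge 2: R (sign -) -> bounds (0, 1), value = 1/2
Edge 3: R (sign -) -> bounds (0, 1/2), value = 1/4
Edge 4: B (sign +) -> bounds (1/4, 1/2), value = 3/8
Edge 5: R (sign -) -> bounds (1/4, 3/8), value = 5/16
Edge 6: B (sign +) -> bounds (5/16, 3/8), value = 11/32
Edge 7: R (sign -) -> bounds (5/16, 11/32), value = 21/64
Edge 8: B (sign +) -> bounds (21/64, 11/32), value = 43/128
Edge 9: B (sign +) -> bounds (43/128, 11/32), value = 87/256
Game value = 87/256

87/256


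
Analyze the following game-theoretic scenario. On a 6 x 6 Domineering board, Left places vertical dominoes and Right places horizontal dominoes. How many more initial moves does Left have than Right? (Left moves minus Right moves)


Board is 6 x 6 (rows x cols).
Left (vertical) placements: (rows-1) * cols = 5 * 6 = 30
Right (horizontal) placements: rows * (cols-1) = 6 * 5 = 30
Advantage = Left - Right = 30 - 30 = 0

0


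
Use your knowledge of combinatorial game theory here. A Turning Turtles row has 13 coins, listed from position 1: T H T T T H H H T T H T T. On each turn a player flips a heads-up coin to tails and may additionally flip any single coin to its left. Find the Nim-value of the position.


Coins: T H T T T H H H T T H T T
Key fact: a single head at position k behaves exactly like a Nim heap of size k (turning it to T and optionally flipping a coin at j < k corresponds to moving the heap from k to j, or to 0), and heads combine as a disjunctive sum (two heads at the same place would cancel, matching j XOR j = 0). So the Nim-value is the XOR of the 1-indexed positions of the heads.
Face-up positions (1-indexed): [2, 6, 7, 8, 11]
XOR 0 with 2: 0 XOR 2 = 2
XOR 2 with 6: 2 XOR 6 = 4
XOR 4 with 7: 4 XOR 7 = 3
XOR 3 with 8: 3 XOR 8 = 11
XOR 11 with 11: 11 XOR 11 = 0
Nim-value = 0

0


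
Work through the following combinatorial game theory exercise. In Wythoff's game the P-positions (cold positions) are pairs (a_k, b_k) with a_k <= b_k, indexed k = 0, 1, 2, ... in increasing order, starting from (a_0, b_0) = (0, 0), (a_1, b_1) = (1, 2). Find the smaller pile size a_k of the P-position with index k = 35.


By Wythoff's theorem, a_k = floor(k * phi) and b_k = floor(k * phi^2) = a_k + k, where phi = (1 + sqrt(5))/2 is the golden ratio.
phi = (1 + sqrt(5))/2 = 1.618034
k = 35
k * phi = 35 * 1.618034 = 56.631190
a_35 = floor(k * phi) = 56

56


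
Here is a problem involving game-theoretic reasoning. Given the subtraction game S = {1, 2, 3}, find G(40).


The subtraction set is S = {1, 2, 3}.
G(k) = mex{ G(k - s) : s in S, s <= k }. We compute iteratively: G(0) = 0.
G(1) = mex({0}) = 1
G(2) = mex({0, 1}) = 2
G(3) = mex({0, 1, 2}) = 3
G(4) = mex({1, 2, 3}) = 0
G(5) = mex({0, 2, 3}) = 1
G(6) = mex({0, 1, 3}) = 2
Observe that G(4)..G(6) = 0, 1, 2 repeats G(0)..G(2) = 0, 1, 2.
For k >= max(S) = 3, G(k) is determined by the previous 3 values G(k-3)..G(k-1); a window of 3 consecutive values has recurred shifted by 4, so by induction G(k + 4) = G(k) for all k >= 0: the sequence is periodic from the start with period 4.
One period: G(0..3) = 0, 1, 2, 3.
40 mod 4 = 0, so G(40) = G(0) = 0.

0
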